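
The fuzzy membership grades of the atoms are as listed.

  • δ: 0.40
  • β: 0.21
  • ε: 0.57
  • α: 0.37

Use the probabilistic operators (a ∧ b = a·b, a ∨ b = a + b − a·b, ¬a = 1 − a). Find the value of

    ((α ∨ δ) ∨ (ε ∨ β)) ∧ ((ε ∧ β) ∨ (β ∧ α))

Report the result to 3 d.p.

α ∨ δ = a + b − a·b on (0.3700, 0.4000) = 0.6220
ε ∨ β = a + b − a·b on (0.5700, 0.2100) = 0.6603
(α ∨ δ) ∨ (ε ∨ β) = a + b − a·b on (0.6220, 0.6603) = 0.8716
ε ∧ β = a·b on (0.5700, 0.2100) = 0.1197
β ∧ α = a·b on (0.2100, 0.3700) = 0.0777
(ε ∧ β) ∨ (β ∧ α) = a + b − a·b on (0.1197, 0.0777) = 0.1881
((α ∨ δ) ∨ (ε ∨ β)) ∧ ((ε ∧ β) ∨ (β ∧ α)) = a·b on (0.8716, 0.1881) = 0.1639

0.164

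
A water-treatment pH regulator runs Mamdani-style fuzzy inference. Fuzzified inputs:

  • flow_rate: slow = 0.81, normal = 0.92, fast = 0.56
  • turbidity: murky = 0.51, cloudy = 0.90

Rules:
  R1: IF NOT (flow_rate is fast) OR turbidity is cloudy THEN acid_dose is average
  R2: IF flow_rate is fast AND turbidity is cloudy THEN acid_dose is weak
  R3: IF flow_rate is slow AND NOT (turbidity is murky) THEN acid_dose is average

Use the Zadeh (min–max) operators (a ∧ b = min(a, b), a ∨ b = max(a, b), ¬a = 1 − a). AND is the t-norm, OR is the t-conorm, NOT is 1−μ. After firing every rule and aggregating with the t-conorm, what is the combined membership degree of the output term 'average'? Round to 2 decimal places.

R1: ¬fast=1−0.56=0.44, cloudy=0.90; OR[max(a, b)] → w = 0.90
R2: fast=0.56, cloudy=0.90; AND[min(a, b)] → w = 0.56
R3: slow=0.81, ¬murky=1−0.51=0.49; AND[min(a, b)] → w = 0.49
Rules with consequent 'average': {R1, R3} → strengths 0.90, 0.49
Aggregate via t-conorm [max(a, b)]: 0.90

0.90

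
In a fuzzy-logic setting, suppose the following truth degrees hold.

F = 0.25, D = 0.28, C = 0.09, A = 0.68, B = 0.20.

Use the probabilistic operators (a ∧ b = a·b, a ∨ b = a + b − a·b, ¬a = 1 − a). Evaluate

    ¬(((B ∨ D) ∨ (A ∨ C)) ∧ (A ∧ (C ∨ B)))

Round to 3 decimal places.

B ∨ D = a + b − a·b on (0.2000, 0.2800) = 0.4240
A ∨ C = a + b − a·b on (0.6800, 0.0900) = 0.7088
(B ∨ D) ∨ (A ∨ C) = a + b − a·b on (0.4240, 0.7088) = 0.8323
C ∨ B = a + b − a·b on (0.0900, 0.2000) = 0.2720
A ∧ (C ∨ B) = a·b on (0.6800, 0.2720) = 0.1850
((B ∨ D) ∨ (A ∨ C)) ∧ (A ∧ (C ∨ B)) = a·b on (0.8323, 0.1850) = 0.1539
¬(((B ∨ D) ∨ (A ∨ C)) ∧ (A ∧ (C ∨ B))) = 1 − 0.1539 = 0.8461

0.846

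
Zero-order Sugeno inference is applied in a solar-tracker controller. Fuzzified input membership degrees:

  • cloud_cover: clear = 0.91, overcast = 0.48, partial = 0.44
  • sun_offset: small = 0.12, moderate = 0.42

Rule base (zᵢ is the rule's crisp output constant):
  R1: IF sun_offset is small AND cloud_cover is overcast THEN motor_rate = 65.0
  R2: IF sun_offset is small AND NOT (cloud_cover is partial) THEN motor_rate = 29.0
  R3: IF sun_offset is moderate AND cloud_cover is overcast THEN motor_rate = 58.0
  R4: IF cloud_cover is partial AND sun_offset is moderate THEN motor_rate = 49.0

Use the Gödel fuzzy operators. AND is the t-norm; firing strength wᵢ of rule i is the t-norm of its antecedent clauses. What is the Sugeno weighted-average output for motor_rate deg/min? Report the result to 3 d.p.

52.056

R1 (z=65.0): small=0.12, overcast=0.48; AND[min(a, b)] → w = 0.12
R2 (z=29.0): small=0.12, ¬partial=1−0.44=0.56; AND[min(a, b)] → w = 0.12
R3 (z=58.0): moderate=0.42, overcast=0.48; AND[min(a, b)] → w = 0.42
R4 (z=49.0): partial=0.44, moderate=0.42; AND[min(a, b)] → w = 0.42
Weighted average = (0.12·65.0 + 0.12·29.0 + 0.42·58.0 + 0.42·49.0) / (0.12 + 0.12 + 0.42 + 0.42)
  = 56.2200 / 1.0800 = 52.056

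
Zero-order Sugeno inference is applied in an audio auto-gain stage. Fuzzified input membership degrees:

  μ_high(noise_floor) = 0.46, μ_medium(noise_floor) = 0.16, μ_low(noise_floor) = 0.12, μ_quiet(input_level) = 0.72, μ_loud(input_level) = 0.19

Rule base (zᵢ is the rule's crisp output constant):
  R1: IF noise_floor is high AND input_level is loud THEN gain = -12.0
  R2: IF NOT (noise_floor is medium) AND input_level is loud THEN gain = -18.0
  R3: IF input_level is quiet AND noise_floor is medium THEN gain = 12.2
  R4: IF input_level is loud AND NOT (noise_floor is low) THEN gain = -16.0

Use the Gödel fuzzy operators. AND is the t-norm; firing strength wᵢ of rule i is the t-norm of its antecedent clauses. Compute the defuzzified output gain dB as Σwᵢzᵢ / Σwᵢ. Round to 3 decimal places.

R1 (z=-12.0): high=0.46, loud=0.19; AND[min(a, b)] → w = 0.19
R2 (z=-18.0): ¬medium=1−0.16=0.84, loud=0.19; AND[min(a, b)] → w = 0.19
R3 (z=12.2): quiet=0.72, medium=0.16; AND[min(a, b)] → w = 0.16
R4 (z=-16.0): loud=0.19, ¬low=1−0.12=0.88; AND[min(a, b)] → w = 0.19
Weighted average = (0.19·-12.0 + 0.19·-18.0 + 0.16·12.2 + 0.19·-16.0) / (0.19 + 0.19 + 0.16 + 0.19)
  = -6.7880 / 0.7300 = -9.299

-9.299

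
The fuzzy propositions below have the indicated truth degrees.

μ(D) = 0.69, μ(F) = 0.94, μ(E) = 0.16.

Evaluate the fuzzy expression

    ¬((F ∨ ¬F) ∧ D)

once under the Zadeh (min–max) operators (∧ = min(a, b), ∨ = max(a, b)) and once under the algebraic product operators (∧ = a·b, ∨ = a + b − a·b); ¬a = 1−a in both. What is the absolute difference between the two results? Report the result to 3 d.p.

0.039

Under Zadeh (min–max):
  ¬F = 1 − 0.94 = 0.06
  F ∨ ¬F = max(a, b) on (0.94, 0.06) = 0.94
  (F ∨ ¬F) ∧ D = min(a, b) on (0.94, 0.69) = 0.69
  ¬((F ∨ ¬F) ∧ D) = 1 − 0.69 = 0.31
  → value = 0.3100
Under algebraic product:
  ¬F = 1 − 0.9400 = 0.0600
  F ∨ ¬F = a + b − a·b on (0.9400, 0.0600) = 0.9436
  (F ∨ ¬F) ∧ D = a·b on (0.9436, 0.6900) = 0.6511
  ¬((F ∨ ¬F) ∧ D) = 1 − 0.6511 = 0.3489
  → value = 0.3489
|0.3100 − 0.3489| = 0.039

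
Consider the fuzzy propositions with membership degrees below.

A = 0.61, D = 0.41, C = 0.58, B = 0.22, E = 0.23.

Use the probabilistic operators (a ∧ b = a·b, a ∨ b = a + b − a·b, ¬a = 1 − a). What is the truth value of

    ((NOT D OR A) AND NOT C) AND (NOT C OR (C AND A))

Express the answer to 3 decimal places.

NOT D = 1 − 0.4100 = 0.5900
NOT D OR A = a + b − a·b on (0.5900, 0.6100) = 0.8401
NOT C = 1 − 0.5800 = 0.4200
(NOT D OR A) AND NOT C = a·b on (0.8401, 0.4200) = 0.3528
NOT C = 1 − 0.5800 = 0.4200
C AND A = a·b on (0.5800, 0.6100) = 0.3538
NOT C OR (C AND A) = a + b − a·b on (0.4200, 0.3538) = 0.6252
((NOT D OR A) AND NOT C) AND (NOT C OR (C AND A)) = a·b on (0.3528, 0.6252) = 0.2206

0.221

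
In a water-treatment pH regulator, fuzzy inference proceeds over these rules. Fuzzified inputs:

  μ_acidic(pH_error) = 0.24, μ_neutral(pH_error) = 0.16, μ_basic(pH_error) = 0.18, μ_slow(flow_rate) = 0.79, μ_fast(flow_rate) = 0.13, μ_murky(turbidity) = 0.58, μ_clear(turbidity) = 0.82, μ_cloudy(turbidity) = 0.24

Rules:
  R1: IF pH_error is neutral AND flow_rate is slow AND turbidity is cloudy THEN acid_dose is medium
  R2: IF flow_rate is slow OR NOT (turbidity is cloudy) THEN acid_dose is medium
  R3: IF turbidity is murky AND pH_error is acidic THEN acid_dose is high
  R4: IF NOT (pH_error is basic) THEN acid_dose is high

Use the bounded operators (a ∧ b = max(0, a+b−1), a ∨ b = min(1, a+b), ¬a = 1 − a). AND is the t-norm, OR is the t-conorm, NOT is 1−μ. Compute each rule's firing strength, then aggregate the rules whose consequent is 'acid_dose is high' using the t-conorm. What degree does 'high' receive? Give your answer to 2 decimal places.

0.82

R1: neutral=0.16, slow=0.79, cloudy=0.24; AND[max(0, a+b−1)] → w = 0.00
R2: slow=0.79, ¬cloudy=1−0.24=0.76; OR[min(1, a+b)] → w = 1.00
R3: murky=0.58, acidic=0.24; AND[max(0, a+b−1)] → w = 0.00
R4: ¬basic=1−0.18=0.82 → w = 0.82
Rules with consequent 'high': {R3, R4} → strengths 0.00, 0.82
Aggregate via t-conorm [min(1, a+b)]: 0.82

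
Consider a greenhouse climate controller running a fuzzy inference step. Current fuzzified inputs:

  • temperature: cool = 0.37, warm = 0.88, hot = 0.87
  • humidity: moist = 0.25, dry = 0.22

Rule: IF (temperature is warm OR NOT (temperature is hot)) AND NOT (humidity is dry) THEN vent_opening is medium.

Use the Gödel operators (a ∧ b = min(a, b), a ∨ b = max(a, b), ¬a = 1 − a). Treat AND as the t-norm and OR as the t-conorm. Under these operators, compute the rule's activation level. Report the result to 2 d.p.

firing strength: (warm=0.88 OR ¬hot=1−0.87=0.13) = 0.88; AND[min(a, b)] with ¬dry=1−0.22=0.78 → w = 0.78

0.78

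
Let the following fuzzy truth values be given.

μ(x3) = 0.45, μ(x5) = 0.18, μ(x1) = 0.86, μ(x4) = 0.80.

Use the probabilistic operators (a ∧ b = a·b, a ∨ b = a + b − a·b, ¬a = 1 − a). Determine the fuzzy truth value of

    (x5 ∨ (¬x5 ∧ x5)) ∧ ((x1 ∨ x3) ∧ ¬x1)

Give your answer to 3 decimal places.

0.039

¬x5 = 1 − 0.1800 = 0.8200
¬x5 ∧ x5 = a·b on (0.8200, 0.1800) = 0.1476
x5 ∨ (¬x5 ∧ x5) = a + b − a·b on (0.1800, 0.1476) = 0.3010
x1 ∨ x3 = a + b − a·b on (0.8600, 0.4500) = 0.9230
¬x1 = 1 − 0.8600 = 0.1400
(x1 ∨ x3) ∧ ¬x1 = a·b on (0.9230, 0.1400) = 0.1292
(x5 ∨ (¬x5 ∧ x5)) ∧ ((x1 ∨ x3) ∧ ¬x1) = a·b on (0.3010, 0.1292) = 0.0389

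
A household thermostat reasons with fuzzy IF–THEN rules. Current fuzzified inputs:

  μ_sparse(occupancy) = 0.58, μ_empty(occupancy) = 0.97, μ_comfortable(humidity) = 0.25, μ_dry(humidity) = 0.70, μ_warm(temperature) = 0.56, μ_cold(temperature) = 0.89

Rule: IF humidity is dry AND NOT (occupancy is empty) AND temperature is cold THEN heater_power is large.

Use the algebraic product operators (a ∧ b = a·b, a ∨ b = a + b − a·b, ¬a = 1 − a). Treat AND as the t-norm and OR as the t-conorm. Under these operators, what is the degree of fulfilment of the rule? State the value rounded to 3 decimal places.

firing strength: dry=0.70, ¬empty=1−0.97=0.03, cold=0.89; AND[a·b] → w = 0.0187

0.019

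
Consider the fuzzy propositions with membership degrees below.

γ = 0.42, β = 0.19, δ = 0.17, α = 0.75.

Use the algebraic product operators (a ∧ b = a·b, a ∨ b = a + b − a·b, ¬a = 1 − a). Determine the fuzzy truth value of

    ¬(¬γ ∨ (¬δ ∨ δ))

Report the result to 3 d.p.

0.059

¬γ = 1 − 0.4200 = 0.5800
¬δ = 1 − 0.1700 = 0.8300
¬δ ∨ δ = a + b − a·b on (0.8300, 0.1700) = 0.8589
¬γ ∨ (¬δ ∨ δ) = a + b − a·b on (0.5800, 0.8589) = 0.9407
¬(¬γ ∨ (¬δ ∨ δ)) = 1 − 0.9407 = 0.0593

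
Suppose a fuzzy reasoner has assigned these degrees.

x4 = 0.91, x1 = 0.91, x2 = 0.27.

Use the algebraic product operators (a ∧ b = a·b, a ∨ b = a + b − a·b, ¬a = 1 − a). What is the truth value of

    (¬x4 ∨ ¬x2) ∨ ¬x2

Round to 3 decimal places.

¬x4 = 1 − 0.9100 = 0.0900
¬x2 = 1 − 0.2700 = 0.7300
¬x4 ∨ ¬x2 = a + b − a·b on (0.0900, 0.7300) = 0.7543
¬x2 = 1 − 0.2700 = 0.7300
(¬x4 ∨ ¬x2) ∨ ¬x2 = a + b − a·b on (0.7543, 0.7300) = 0.9337

0.934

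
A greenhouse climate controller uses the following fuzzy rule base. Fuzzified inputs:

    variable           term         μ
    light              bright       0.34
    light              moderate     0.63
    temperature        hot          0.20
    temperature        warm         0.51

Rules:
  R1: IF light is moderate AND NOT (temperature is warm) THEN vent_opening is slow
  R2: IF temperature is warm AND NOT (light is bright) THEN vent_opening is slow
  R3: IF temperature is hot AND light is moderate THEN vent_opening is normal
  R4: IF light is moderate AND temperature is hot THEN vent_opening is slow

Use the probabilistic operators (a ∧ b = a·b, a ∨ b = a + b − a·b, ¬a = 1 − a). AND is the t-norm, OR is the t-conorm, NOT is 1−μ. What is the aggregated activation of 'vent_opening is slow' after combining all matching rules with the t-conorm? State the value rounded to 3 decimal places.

0.599

R1: moderate=0.63, ¬warm=1−0.51=0.49; AND[a·b] → w = 0.3087
R2: warm=0.51, ¬bright=1−0.34=0.66; AND[a·b] → w = 0.3366
R3: hot=0.20, moderate=0.63; AND[a·b] → w = 0.1260
R4: moderate=0.63, hot=0.20; AND[a·b] → w = 0.1260
Rules with consequent 'slow': {R1, R2, R4} → strengths 0.3087, 0.3366, 0.1260
Aggregate via t-conorm [a + b − a·b]: 0.5992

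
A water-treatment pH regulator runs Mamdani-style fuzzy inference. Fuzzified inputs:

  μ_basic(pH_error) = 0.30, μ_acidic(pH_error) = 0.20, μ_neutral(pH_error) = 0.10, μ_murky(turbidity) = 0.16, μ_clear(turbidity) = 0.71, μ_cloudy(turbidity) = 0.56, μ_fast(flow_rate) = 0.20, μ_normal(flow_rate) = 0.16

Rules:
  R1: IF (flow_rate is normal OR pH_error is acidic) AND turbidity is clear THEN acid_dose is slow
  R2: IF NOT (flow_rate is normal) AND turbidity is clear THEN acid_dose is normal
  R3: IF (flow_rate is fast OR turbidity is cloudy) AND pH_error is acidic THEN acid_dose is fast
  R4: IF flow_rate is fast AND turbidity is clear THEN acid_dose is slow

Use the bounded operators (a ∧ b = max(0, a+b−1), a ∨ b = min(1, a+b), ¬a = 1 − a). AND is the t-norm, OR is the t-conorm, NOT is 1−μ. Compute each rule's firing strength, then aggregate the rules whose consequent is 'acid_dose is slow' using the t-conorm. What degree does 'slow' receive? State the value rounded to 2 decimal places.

0.07

R1: (normal=0.16 OR acidic=0.20) = 0.36; AND[max(0, a+b−1)] with clear=0.71 → w = 0.07
R2: ¬normal=1−0.16=0.84, clear=0.71; AND[max(0, a+b−1)] → w = 0.55
R3: (fast=0.20 OR cloudy=0.56) = 0.76; AND[max(0, a+b−1)] with acidic=0.20 → w = 0.00
R4: fast=0.20, clear=0.71; AND[max(0, a+b−1)] → w = 0.00
Rules with consequent 'slow': {R1, R4} → strengths 0.07, 0.00
Aggregate via t-conorm [min(1, a+b)]: 0.07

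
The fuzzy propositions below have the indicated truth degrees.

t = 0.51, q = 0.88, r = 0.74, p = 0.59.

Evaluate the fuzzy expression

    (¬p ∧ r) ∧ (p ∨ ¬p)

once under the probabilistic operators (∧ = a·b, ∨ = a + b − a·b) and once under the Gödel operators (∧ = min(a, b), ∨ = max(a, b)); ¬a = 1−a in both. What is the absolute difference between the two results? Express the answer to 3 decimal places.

Under probabilistic:
  ¬p = 1 − 0.5900 = 0.4100
  ¬p ∧ r = a·b on (0.4100, 0.7400) = 0.3034
  ¬p = 1 − 0.5900 = 0.4100
  p ∨ ¬p = a + b − a·b on (0.5900, 0.4100) = 0.7581
  (¬p ∧ r) ∧ (p ∨ ¬p) = a·b on (0.3034, 0.7581) = 0.2300
  → value = 0.2300
Under Gödel:
  ¬p = 1 − 0.59 = 0.41
  ¬p ∧ r = min(a, b) on (0.41, 0.74) = 0.41
  ¬p = 1 − 0.59 = 0.41
  p ∨ ¬p = max(a, b) on (0.59, 0.41) = 0.59
  (¬p ∧ r) ∧ (p ∨ ¬p) = min(a, b) on (0.41, 0.59) = 0.41
  → value = 0.4100
|0.2300 − 0.4100| = 0.180

0.180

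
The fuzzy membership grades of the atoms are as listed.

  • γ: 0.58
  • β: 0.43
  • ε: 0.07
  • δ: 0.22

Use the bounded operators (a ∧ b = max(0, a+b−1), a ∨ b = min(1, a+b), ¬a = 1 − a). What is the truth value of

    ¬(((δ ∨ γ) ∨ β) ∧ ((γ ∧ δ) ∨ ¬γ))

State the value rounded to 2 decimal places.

0.58

δ ∨ γ = min(1, a+b) on (0.22, 0.58) = 0.80
(δ ∨ γ) ∨ β = min(1, a+b) on (0.80, 0.43) = 1.00
γ ∧ δ = max(0, a+b−1) on (0.58, 0.22) = 0.00
¬γ = 1 − 0.58 = 0.42
(γ ∧ δ) ∨ ¬γ = min(1, a+b) on (0.00, 0.42) = 0.42
((δ ∨ γ) ∨ β) ∧ ((γ ∧ δ) ∨ ¬γ) = max(0, a+b−1) on (1.00, 0.42) = 0.42
¬(((δ ∨ γ) ∨ β) ∧ ((γ ∧ δ) ∨ ¬γ)) = 1 − 0.42 = 0.58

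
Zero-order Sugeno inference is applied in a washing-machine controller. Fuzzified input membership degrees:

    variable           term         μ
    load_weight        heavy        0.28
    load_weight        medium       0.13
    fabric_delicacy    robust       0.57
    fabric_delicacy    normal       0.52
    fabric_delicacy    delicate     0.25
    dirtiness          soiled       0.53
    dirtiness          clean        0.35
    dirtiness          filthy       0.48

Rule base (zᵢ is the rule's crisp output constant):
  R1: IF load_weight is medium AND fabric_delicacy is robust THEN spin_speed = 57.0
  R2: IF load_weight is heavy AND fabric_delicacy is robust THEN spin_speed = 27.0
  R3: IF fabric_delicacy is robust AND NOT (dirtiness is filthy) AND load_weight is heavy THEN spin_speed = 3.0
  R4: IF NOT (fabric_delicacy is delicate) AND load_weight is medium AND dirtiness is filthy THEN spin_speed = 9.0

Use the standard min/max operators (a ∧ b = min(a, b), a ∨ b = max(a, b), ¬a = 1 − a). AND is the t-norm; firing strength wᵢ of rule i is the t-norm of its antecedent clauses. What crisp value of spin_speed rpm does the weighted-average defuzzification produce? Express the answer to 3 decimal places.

R1 (z=57.0): medium=0.13, robust=0.57; AND[min(a, b)] → w = 0.13
R2 (z=27.0): heavy=0.28, robust=0.57; AND[min(a, b)] → w = 0.28
R3 (z=3.0): robust=0.57, ¬filthy=1−0.48=0.52, heavy=0.28; AND[min(a, b)] → w = 0.28
R4 (z=9.0): ¬delicate=1−0.25=0.75, medium=0.13, filthy=0.48; AND[min(a, b)] → w = 0.13
Weighted average = (0.13·57.0 + 0.28·27.0 + 0.28·3.0 + 0.13·9.0) / (0.13 + 0.28 + 0.28 + 0.13)
  = 16.9800 / 0.8200 = 20.707

20.707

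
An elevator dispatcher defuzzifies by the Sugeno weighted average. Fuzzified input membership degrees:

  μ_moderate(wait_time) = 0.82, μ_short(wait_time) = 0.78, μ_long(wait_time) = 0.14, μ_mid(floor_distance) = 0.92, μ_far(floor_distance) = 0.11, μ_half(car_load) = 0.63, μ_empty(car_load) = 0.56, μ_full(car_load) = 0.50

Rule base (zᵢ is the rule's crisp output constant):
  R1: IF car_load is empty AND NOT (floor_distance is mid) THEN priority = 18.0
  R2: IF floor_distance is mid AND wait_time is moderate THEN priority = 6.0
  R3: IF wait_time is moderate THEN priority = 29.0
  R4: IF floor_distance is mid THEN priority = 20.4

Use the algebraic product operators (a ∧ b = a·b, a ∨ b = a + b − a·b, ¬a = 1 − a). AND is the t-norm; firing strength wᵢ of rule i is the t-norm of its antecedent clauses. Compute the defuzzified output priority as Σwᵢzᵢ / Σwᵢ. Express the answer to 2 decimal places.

18.86

R1 (z=18.0): empty=0.56, ¬mid=1−0.92=0.08; AND[a·b] → w = 0.0448
R2 (z=6.0): mid=0.92, moderate=0.82; AND[a·b] → w = 0.7544
R3 (z=29.0): moderate=0.82 → w = 0.8200
R4 (z=20.4): mid=0.92 → w = 0.9200
Weighted average = (0.0448·18.0 + 0.7544·6.0 + 0.8200·29.0 + 0.9200·20.4) / (0.0448 + 0.7544 + 0.8200 + 0.9200)
  = 47.8808 / 2.5392 = 18.86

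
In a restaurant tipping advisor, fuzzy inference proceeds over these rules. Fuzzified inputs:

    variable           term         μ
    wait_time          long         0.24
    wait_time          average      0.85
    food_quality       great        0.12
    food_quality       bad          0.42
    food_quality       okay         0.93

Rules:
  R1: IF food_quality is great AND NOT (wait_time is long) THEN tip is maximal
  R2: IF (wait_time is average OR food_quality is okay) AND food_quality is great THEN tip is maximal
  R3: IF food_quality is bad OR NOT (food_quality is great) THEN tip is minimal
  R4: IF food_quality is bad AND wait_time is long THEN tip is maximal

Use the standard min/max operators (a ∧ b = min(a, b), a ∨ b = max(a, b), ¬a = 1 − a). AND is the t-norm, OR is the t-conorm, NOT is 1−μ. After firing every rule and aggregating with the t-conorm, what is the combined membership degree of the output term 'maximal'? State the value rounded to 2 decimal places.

0.24

R1: great=0.12, ¬long=1−0.24=0.76; AND[min(a, b)] → w = 0.12
R2: (average=0.85 OR okay=0.93) = 0.93; AND[min(a, b)] with great=0.12 → w = 0.12
R3: bad=0.42, ¬great=1−0.12=0.88; OR[max(a, b)] → w = 0.88
R4: bad=0.42, long=0.24; AND[min(a, b)] → w = 0.24
Rules with consequent 'maximal': {R1, R2, R4} → strengths 0.12, 0.12, 0.24
Aggregate via t-conorm [max(a, b)]: 0.24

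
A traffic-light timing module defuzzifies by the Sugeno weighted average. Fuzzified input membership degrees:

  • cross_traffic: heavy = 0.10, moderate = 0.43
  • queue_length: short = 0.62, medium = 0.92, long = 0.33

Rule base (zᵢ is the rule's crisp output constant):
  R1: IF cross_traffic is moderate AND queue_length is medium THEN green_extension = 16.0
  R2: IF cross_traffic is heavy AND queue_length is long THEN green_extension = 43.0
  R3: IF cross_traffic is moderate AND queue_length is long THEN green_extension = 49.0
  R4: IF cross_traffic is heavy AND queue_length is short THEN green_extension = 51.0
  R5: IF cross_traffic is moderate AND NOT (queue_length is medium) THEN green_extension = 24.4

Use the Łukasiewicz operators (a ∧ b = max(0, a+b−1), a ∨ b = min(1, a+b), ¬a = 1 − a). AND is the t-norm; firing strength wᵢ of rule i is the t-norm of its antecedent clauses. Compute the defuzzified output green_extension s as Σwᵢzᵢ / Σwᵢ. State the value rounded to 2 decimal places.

16.00

R1 (z=16.0): moderate=0.43, medium=0.92; AND[max(0, a+b−1)] → w = 0.35
R2 (z=43.0): heavy=0.10, long=0.33; AND[max(0, a+b−1)] → w = 0.00
R3 (z=49.0): moderate=0.43, long=0.33; AND[max(0, a+b−1)] → w = 0.00
R4 (z=51.0): heavy=0.10, short=0.62; AND[max(0, a+b−1)] → w = 0.00
R5 (z=24.4): moderate=0.43, ¬medium=1−0.92=0.08; AND[max(0, a+b−1)] → w = 0.00
Weighted average = (0.35·16.0 + 0.00·43.0 + 0.00·49.0 + 0.00·51.0 + 0.00·24.4) / (0.35 + 0.00 + 0.00 + 0.00 + 0.00)
  = 5.6000 / 0.3500 = 16.00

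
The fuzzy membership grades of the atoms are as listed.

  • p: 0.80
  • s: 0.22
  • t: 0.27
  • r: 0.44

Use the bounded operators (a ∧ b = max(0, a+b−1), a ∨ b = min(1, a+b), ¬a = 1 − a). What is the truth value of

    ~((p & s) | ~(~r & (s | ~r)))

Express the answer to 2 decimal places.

0.32

p & s = max(0, a+b−1) on (0.80, 0.22) = 0.02
~r = 1 − 0.44 = 0.56
~r = 1 − 0.44 = 0.56
s | ~r = min(1, a+b) on (0.22, 0.56) = 0.78
~r & (s | ~r) = max(0, a+b−1) on (0.56, 0.78) = 0.34
~(~r & (s | ~r)) = 1 − 0.34 = 0.66
(p & s) | ~(~r & (s | ~r)) = min(1, a+b) on (0.02, 0.66) = 0.68
~((p & s) | ~(~r & (s | ~r))) = 1 − 0.68 = 0.32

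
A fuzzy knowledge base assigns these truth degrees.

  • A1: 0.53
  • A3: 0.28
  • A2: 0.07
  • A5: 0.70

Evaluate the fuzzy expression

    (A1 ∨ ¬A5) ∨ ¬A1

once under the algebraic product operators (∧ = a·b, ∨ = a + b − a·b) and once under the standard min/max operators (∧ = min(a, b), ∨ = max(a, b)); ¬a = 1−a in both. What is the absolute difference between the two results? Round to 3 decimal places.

0.296

Under algebraic product:
  ¬A5 = 1 − 0.7000 = 0.3000
  A1 ∨ ¬A5 = a + b − a·b on (0.5300, 0.3000) = 0.6710
  ¬A1 = 1 − 0.5300 = 0.4700
  (A1 ∨ ¬A5) ∨ ¬A1 = a + b − a·b on (0.6710, 0.4700) = 0.8256
  → value = 0.8256
Under standard min/max:
  ¬A5 = 1 − 0.70 = 0.30
  A1 ∨ ¬A5 = max(a, b) on (0.53, 0.30) = 0.53
  ¬A1 = 1 − 0.53 = 0.47
  (A1 ∨ ¬A5) ∨ ¬A1 = max(a, b) on (0.53, 0.47) = 0.53
  → value = 0.5300
|0.8256 − 0.5300| = 0.296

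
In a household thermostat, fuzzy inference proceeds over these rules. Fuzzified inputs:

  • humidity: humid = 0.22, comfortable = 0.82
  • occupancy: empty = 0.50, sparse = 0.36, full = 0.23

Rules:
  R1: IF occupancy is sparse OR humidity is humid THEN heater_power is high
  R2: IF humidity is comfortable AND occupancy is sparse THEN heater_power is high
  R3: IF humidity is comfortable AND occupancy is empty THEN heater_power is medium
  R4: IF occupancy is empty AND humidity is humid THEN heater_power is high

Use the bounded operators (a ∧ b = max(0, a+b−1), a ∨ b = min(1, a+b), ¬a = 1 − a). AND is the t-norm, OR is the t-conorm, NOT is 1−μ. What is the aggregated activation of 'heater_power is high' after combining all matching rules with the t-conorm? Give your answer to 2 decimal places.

0.76

R1: sparse=0.36, humid=0.22; OR[min(1, a+b)] → w = 0.58
R2: comfortable=0.82, sparse=0.36; AND[max(0, a+b−1)] → w = 0.18
R3: comfortable=0.82, empty=0.50; AND[max(0, a+b−1)] → w = 0.32
R4: empty=0.50, humid=0.22; AND[max(0, a+b−1)] → w = 0.00
Rules with consequent 'high': {R1, R2, R4} → strengths 0.58, 0.18, 0.00
Aggregate via t-conorm [min(1, a+b)]: 0.76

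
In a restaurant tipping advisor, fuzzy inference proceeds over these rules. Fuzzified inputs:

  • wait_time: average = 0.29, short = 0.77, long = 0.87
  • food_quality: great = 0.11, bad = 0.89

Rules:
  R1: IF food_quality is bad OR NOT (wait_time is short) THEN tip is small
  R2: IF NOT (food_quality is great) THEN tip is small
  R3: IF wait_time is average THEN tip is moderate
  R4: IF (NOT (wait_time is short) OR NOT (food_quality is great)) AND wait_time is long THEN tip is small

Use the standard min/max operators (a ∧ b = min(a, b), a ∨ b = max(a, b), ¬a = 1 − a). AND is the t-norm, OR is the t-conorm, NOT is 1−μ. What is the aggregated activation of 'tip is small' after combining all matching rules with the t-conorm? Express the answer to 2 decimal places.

R1: bad=0.89, ¬short=1−0.77=0.23; OR[max(a, b)] → w = 0.89
R2: ¬great=1−0.11=0.89 → w = 0.89
R3: average=0.29 → w = 0.29
R4: (¬short=1−0.77=0.23 OR ¬great=1−0.11=0.89) = 0.89; AND[min(a, b)] with long=0.87 → w = 0.87
Rules with consequent 'small': {R1, R2, R4} → strengths 0.89, 0.89, 0.87
Aggregate via t-conorm [max(a, b)]: 0.89

0.89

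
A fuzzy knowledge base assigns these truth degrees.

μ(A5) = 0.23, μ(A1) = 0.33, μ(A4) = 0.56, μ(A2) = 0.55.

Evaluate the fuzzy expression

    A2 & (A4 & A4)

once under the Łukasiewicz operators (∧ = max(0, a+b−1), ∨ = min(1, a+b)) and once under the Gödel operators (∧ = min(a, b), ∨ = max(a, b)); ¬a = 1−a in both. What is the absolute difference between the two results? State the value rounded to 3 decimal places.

Under Łukasiewicz:
  A4 & A4 = max(0, a+b−1) on (0.56, 0.56) = 0.12
  A2 & (A4 & A4) = max(0, a+b−1) on (0.55, 0.12) = 0.00
  → value = 0.0000
Under Gödel:
  A4 & A4 = min(a, b) on (0.56, 0.56) = 0.56
  A2 & (A4 & A4) = min(a, b) on (0.55, 0.56) = 0.55
  → value = 0.5500
|0.0000 − 0.5500| = 0.550

0.550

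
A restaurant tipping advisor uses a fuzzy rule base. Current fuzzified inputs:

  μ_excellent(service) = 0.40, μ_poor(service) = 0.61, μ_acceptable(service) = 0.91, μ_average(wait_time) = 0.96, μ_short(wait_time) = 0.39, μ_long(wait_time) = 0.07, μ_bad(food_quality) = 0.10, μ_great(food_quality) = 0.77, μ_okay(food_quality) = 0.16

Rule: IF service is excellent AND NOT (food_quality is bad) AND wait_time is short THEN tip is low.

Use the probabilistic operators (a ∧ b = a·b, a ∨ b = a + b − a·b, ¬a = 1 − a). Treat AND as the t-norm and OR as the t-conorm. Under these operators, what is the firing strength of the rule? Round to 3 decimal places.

0.140

firing strength: excellent=0.40, ¬bad=1−0.10=0.90, short=0.39; AND[a·b] → w = 0.1404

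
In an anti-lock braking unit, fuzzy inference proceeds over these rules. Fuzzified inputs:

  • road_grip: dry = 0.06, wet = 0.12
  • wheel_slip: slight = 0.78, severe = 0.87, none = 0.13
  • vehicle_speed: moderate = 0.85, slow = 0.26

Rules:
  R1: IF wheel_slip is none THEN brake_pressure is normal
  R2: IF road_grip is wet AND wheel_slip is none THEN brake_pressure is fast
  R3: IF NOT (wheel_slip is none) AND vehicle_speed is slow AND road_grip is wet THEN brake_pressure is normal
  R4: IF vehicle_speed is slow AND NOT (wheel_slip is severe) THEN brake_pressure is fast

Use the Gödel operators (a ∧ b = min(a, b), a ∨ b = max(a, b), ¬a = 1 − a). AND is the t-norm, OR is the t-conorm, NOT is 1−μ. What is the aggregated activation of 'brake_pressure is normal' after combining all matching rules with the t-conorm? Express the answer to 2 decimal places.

R1: none=0.13 → w = 0.13
R2: wet=0.12, none=0.13; AND[min(a, b)] → w = 0.12
R3: ¬none=1−0.13=0.87, slow=0.26, wet=0.12; AND[min(a, b)] → w = 0.12
R4: slow=0.26, ¬severe=1−0.87=0.13; AND[min(a, b)] → w = 0.13
Rules with consequent 'normal': {R1, R3} → strengths 0.13, 0.12
Aggregate via t-conorm [max(a, b)]: 0.13

0.13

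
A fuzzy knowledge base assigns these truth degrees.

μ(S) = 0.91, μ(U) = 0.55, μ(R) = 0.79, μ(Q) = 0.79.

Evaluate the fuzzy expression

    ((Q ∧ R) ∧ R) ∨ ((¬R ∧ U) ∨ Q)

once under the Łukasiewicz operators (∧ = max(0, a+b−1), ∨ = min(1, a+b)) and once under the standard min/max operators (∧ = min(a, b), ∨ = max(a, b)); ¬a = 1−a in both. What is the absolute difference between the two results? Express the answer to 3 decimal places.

Under Łukasiewicz:
  Q ∧ R = max(0, a+b−1) on (0.79, 0.79) = 0.58
  (Q ∧ R) ∧ R = max(0, a+b−1) on (0.58, 0.79) = 0.37
  ¬R = 1 − 0.79 = 0.21
  ¬R ∧ U = max(0, a+b−1) on (0.21, 0.55) = 0.00
  (¬R ∧ U) ∨ Q = min(1, a+b) on (0.00, 0.79) = 0.79
  ((Q ∧ R) ∧ R) ∨ ((¬R ∧ U) ∨ Q) = min(1, a+b) on (0.37, 0.79) = 1.00
  → value = 1.0000
Under standard min/max:
  Q ∧ R = min(a, b) on (0.79, 0.79) = 0.79
  (Q ∧ R) ∧ R = min(a, b) on (0.79, 0.79) = 0.79
  ¬R = 1 − 0.79 = 0.21
  ¬R ∧ U = min(a, b) on (0.21, 0.55) = 0.21
  (¬R ∧ U) ∨ Q = max(a, b) on (0.21, 0.79) = 0.79
  ((Q ∧ R) ∧ R) ∨ ((¬R ∧ U) ∨ Q) = max(a, b) on (0.79, 0.79) = 0.79
  → value = 0.7900
|1.0000 − 0.7900| = 0.210

0.210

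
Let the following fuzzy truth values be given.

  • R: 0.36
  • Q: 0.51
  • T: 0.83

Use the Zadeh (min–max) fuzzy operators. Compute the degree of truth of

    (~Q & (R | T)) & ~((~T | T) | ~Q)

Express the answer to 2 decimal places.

~Q = 1 − 0.51 = 0.49
R | T = max(a, b) on (0.36, 0.83) = 0.83
~Q & (R | T) = min(a, b) on (0.49, 0.83) = 0.49
~T = 1 − 0.83 = 0.17
~T | T = max(a, b) on (0.17, 0.83) = 0.83
~Q = 1 − 0.51 = 0.49
(~T | T) | ~Q = max(a, b) on (0.83, 0.49) = 0.83
~((~T | T) | ~Q) = 1 − 0.83 = 0.17
(~Q & (R | T)) & ~((~T | T) | ~Q) = min(a, b) on (0.49, 0.17) = 0.17

0.17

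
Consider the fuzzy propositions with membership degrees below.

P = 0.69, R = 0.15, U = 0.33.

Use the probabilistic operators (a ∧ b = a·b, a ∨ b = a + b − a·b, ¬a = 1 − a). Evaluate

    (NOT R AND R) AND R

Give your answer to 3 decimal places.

0.019

NOT R = 1 − 0.1500 = 0.8500
NOT R AND R = a·b on (0.8500, 0.1500) = 0.1275
(NOT R AND R) AND R = a·b on (0.1275, 0.1500) = 0.0191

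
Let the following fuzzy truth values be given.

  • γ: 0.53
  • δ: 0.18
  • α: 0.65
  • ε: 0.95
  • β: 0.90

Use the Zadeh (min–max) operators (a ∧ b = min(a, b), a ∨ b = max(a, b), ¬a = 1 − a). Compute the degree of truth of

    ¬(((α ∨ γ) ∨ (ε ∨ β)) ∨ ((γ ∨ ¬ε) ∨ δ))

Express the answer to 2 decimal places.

0.05

α ∨ γ = max(a, b) on (0.65, 0.53) = 0.65
ε ∨ β = max(a, b) on (0.95, 0.90) = 0.95
(α ∨ γ) ∨ (ε ∨ β) = max(a, b) on (0.65, 0.95) = 0.95
¬ε = 1 − 0.95 = 0.05
γ ∨ ¬ε = max(a, b) on (0.53, 0.05) = 0.53
(γ ∨ ¬ε) ∨ δ = max(a, b) on (0.53, 0.18) = 0.53
((α ∨ γ) ∨ (ε ∨ β)) ∨ ((γ ∨ ¬ε) ∨ δ) = max(a, b) on (0.95, 0.53) = 0.95
¬(((α ∨ γ) ∨ (ε ∨ β)) ∨ ((γ ∨ ¬ε) ∨ δ)) = 1 − 0.95 = 0.05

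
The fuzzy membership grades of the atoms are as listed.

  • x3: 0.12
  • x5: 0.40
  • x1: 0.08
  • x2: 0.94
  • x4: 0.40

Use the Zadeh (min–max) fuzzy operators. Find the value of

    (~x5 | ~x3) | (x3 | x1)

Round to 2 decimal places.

0.88

~x5 = 1 − 0.40 = 0.60
~x3 = 1 − 0.12 = 0.88
~x5 | ~x3 = max(a, b) on (0.60, 0.88) = 0.88
x3 | x1 = max(a, b) on (0.12, 0.08) = 0.12
(~x5 | ~x3) | (x3 | x1) = max(a, b) on (0.88, 0.12) = 0.88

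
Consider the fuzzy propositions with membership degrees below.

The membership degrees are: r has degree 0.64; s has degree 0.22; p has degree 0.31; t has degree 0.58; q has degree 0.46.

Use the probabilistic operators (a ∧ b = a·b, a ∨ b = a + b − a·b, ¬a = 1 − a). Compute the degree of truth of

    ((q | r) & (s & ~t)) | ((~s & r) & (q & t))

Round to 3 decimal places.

0.198

q | r = a + b − a·b on (0.4600, 0.6400) = 0.8056
~t = 1 − 0.5800 = 0.4200
s & ~t = a·b on (0.2200, 0.4200) = 0.0924
(q | r) & (s & ~t) = a·b on (0.8056, 0.0924) = 0.0744
~s = 1 − 0.2200 = 0.7800
~s & r = a·b on (0.7800, 0.6400) = 0.4992
q & t = a·b on (0.4600, 0.5800) = 0.2668
(~s & r) & (q & t) = a·b on (0.4992, 0.2668) = 0.1332
((q | r) & (s & ~t)) | ((~s & r) & (q & t)) = a + b − a·b on (0.0744, 0.1332) = 0.1977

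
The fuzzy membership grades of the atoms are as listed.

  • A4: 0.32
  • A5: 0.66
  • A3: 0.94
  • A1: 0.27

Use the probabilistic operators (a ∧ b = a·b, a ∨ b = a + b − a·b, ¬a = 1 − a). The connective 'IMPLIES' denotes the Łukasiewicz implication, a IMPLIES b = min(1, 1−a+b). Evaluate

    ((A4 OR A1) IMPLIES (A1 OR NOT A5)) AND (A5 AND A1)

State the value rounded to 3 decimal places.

A4 OR A1 = a + b − a·b on (0.3200, 0.2700) = 0.5036
NOT A5 = 1 − 0.6600 = 0.3400
A1 OR NOT A5 = a + b − a·b on (0.2700, 0.3400) = 0.5182
(A4 OR A1) IMPLIES (A1 OR NOT A5)  [Łukasiewicz: min(1, 1−a+b)] with a=0.5036, b=0.5182 → 1.0000
A5 AND A1 = a·b on (0.6600, 0.2700) = 0.1782
((A4 OR A1) IMPLIES (A1 OR NOT A5)) AND (A5 AND A1) = a·b on (1.0000, 0.1782) = 0.1782

0.178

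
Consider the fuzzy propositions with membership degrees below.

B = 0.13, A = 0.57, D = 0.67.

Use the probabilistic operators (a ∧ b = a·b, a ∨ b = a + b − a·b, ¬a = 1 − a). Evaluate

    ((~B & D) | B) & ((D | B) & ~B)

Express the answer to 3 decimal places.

0.395

~B = 1 − 0.1300 = 0.8700
~B & D = a·b on (0.8700, 0.6700) = 0.5829
(~B & D) | B = a + b − a·b on (0.5829, 0.1300) = 0.6371
D | B = a + b − a·b on (0.6700, 0.1300) = 0.7129
~B = 1 − 0.1300 = 0.8700
(D | B) & ~B = a·b on (0.7129, 0.8700) = 0.6202
((~B & D) | B) & ((D | B) & ~B) = a·b on (0.6371, 0.6202) = 0.3952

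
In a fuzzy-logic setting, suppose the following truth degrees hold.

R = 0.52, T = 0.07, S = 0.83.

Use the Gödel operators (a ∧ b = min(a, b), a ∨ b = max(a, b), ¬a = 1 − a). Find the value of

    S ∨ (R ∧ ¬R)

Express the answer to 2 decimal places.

0.83

¬R = 1 − 0.52 = 0.48
R ∧ ¬R = min(a, b) on (0.52, 0.48) = 0.48
S ∨ (R ∧ ¬R) = max(a, b) on (0.83, 0.48) = 0.83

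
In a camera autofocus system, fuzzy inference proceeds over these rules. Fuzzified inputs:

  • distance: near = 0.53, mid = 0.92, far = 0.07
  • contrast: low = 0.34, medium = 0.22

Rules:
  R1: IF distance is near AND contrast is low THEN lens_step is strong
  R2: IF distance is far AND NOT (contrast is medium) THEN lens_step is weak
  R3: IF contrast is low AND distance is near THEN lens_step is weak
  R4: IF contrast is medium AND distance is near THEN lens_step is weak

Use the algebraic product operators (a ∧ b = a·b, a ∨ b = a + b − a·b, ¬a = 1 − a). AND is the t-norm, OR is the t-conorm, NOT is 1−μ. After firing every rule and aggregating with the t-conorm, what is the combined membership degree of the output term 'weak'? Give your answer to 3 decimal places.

R1: near=0.53, low=0.34; AND[a·b] → w = 0.1802
R2: far=0.07, ¬medium=1−0.22=0.78; AND[a·b] → w = 0.0546
R3: low=0.34, near=0.53; AND[a·b] → w = 0.1802
R4: medium=0.22, near=0.53; AND[a·b] → w = 0.1166
Rules with consequent 'weak': {R2, R3, R4} → strengths 0.0546, 0.1802, 0.1166
Aggregate via t-conorm [a + b − a·b]: 0.3153

0.315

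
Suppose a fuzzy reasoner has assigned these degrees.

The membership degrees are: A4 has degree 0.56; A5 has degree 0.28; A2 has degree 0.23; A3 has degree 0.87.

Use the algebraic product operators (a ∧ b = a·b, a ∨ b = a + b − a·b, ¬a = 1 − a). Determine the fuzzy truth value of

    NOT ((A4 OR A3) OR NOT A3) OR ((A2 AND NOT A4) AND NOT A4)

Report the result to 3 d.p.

A4 OR A3 = a + b − a·b on (0.5600, 0.8700) = 0.9428
NOT A3 = 1 − 0.8700 = 0.1300
(A4 OR A3) OR NOT A3 = a + b − a·b on (0.9428, 0.1300) = 0.9502
NOT ((A4 OR A3) OR NOT A3) = 1 − 0.9502 = 0.0498
NOT A4 = 1 − 0.5600 = 0.4400
A2 AND NOT A4 = a·b on (0.2300, 0.4400) = 0.1012
NOT A4 = 1 − 0.5600 = 0.4400
(A2 AND NOT A4) AND NOT A4 = a·b on (0.1012, 0.4400) = 0.0445
NOT ((A4 OR A3) OR NOT A3) OR ((A2 AND NOT A4) AND NOT A4) = a + b − a·b on (0.0498, 0.0445) = 0.0921

0.092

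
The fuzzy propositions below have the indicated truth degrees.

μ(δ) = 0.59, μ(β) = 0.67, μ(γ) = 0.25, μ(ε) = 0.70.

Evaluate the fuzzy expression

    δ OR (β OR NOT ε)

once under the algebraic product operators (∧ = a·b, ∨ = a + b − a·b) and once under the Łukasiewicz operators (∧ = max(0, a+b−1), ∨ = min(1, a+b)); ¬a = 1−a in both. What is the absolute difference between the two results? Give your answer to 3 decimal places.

Under algebraic product:
  NOT ε = 1 − 0.7000 = 0.3000
  β OR NOT ε = a + b − a·b on (0.6700, 0.3000) = 0.7690
  δ OR (β OR NOT ε) = a + b − a·b on (0.5900, 0.7690) = 0.9053
  → value = 0.9053
Under Łukasiewicz:
  NOT ε = 1 − 0.70 = 0.30
  β OR NOT ε = min(1, a+b) on (0.67, 0.30) = 0.97
  δ OR (β OR NOT ε) = min(1, a+b) on (0.59, 0.97) = 1.00
  → value = 1.0000
|0.9053 − 1.0000| = 0.095

0.095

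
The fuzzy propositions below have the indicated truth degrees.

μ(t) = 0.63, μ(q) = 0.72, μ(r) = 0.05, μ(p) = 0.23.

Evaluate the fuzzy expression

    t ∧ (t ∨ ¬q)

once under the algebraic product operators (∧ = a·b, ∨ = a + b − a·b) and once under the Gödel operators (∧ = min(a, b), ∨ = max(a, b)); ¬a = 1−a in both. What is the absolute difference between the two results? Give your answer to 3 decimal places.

0.168

Under algebraic product:
  ¬q = 1 − 0.7200 = 0.2800
  t ∨ ¬q = a + b − a·b on (0.6300, 0.2800) = 0.7336
  t ∧ (t ∨ ¬q) = a·b on (0.6300, 0.7336) = 0.4622
  → value = 0.4622
Under Gödel:
  ¬q = 1 − 0.72 = 0.28
  t ∨ ¬q = max(a, b) on (0.63, 0.28) = 0.63
  t ∧ (t ∨ ¬q) = min(a, b) on (0.63, 0.63) = 0.63
  → value = 0.6300
|0.4622 − 0.6300| = 0.168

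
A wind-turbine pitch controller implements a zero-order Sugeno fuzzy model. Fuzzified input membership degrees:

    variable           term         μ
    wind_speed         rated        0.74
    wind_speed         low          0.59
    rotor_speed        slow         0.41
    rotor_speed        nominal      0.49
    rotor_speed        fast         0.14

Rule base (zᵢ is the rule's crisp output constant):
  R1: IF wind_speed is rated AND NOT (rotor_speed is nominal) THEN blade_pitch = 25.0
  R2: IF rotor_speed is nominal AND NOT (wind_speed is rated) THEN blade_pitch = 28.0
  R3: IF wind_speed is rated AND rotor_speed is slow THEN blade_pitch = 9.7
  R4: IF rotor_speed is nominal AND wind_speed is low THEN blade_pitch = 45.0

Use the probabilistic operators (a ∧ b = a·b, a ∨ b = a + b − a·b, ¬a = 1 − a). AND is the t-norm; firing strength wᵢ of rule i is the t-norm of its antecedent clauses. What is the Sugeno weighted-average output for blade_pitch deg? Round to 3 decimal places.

26.387

R1 (z=25.0): rated=0.74, ¬nominal=1−0.49=0.51; AND[a·b] → w = 0.3774
R2 (z=28.0): nominal=0.49, ¬rated=1−0.74=0.26; AND[a·b] → w = 0.1274
R3 (z=9.7): rated=0.74, slow=0.41; AND[a·b] → w = 0.3034
R4 (z=45.0): nominal=0.49, low=0.59; AND[a·b] → w = 0.2891
Weighted average = (0.3774·25.0 + 0.1274·28.0 + 0.3034·9.7 + 0.2891·45.0) / (0.3774 + 0.1274 + 0.3034 + 0.2891)
  = 28.9547 / 1.0973 = 26.387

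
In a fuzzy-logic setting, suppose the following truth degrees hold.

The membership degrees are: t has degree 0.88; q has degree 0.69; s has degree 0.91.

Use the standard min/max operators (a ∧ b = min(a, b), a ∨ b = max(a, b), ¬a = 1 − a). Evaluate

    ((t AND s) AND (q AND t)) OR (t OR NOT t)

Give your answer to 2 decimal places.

t AND s = min(a, b) on (0.88, 0.91) = 0.88
q AND t = min(a, b) on (0.69, 0.88) = 0.69
(t AND s) AND (q AND t) = min(a, b) on (0.88, 0.69) = 0.69
NOT t = 1 − 0.88 = 0.12
t OR NOT t = max(a, b) on (0.88, 0.12) = 0.88
((t AND s) AND (q AND t)) OR (t OR NOT t) = max(a, b) on (0.69, 0.88) = 0.88

0.88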